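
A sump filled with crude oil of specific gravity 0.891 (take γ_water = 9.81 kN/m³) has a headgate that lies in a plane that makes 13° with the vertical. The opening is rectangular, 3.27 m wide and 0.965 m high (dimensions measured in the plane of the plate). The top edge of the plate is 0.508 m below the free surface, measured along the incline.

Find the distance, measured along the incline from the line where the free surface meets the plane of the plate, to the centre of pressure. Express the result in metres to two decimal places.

γ = 0.891 × 9.81 = 8.74071 kN/m³.
The plate makes 13° with the vertical, i.e. θ = 90° − 13° = 77° to the horizontal. Measuring y along the incline from the free-surface line, vertical depth h = y·sinθ with sinθ = 0.974370.
The centroid lies 0.965/2 = 0.4825 m below the top edge, so y_c = 0.508 + 0.4825 = 0.9905 m and h_c = 0.9905 × 0.974370 = 0.965113 m.
A = 3.27 × 0.965 = 3.15555 m².
Resultant F = γ·h_c·A = 8.74071 × 0.965113 × 3.15555 = 26.6195 kN.
I_c = b·h³/12 = 3.27 × 0.965³/12 = 0.244877 m⁴.
Centre of pressure: y_p = y_c + I_c/(y_c·A) = 0.9905 + 0.244877/(0.9905 × 3.15555) = 0.9905 + 0.0783463 = 1.06885 m along the plane.

y_p = 1.07 m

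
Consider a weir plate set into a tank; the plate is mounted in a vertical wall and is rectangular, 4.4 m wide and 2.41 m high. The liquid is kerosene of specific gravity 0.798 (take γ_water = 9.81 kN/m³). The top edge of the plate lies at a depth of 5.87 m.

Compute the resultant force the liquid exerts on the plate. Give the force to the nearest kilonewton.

F ≈ 587 kN

γ = 0.798 × 9.81 = 7.82838 kN/m³.
The centroid lies 2.41/2 = 1.205 m below the top edge, so the centroid depth is h_c = 5.87 + 1.205 = 7.075 m.
A = 4.4 × 2.41 = 10.604 m².
Resultant F = γ·h_c·A = 7.82838 × 7.075 × 10.604 = 587.311 kN.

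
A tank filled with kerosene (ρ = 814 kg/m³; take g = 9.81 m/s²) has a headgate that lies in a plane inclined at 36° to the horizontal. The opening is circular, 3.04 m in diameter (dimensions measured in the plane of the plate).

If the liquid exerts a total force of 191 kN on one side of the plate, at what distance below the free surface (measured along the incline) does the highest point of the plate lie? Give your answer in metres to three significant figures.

γ = ρg = 814 × 9.81 / 1000 = 7.98534 kN/m³.
A = π(1.52)² = 7.25834 m².
From F = γ·h_c·A, the centroid depth is h_c = 191/(7.98534 × 7.25834) = 3.29536 m.
Let θ = 36° be the plate's angle to the horizontal; measure y along the incline from where the plane meets the free surface. Vertical depth h = y·sinθ with sinθ = 0.587785.
Along the incline, y_c = h_c/sinθ = 3.29536/0.587785 = 5.6064 m.
The centroid is at the centre, 1.52 m below the top of the plate, so the highest point sits at y_top = 5.6064 − 1.52 = 4.0864 m along the incline.

y_top ≈ 4.09 m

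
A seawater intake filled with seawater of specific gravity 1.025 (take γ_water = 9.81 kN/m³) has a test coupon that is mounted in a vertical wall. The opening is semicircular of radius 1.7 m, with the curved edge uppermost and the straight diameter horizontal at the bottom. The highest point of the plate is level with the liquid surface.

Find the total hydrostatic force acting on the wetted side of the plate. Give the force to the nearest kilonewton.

F ≈ 45 kN

γ = 1.025 × 9.81 = 10.05525 kN/m³.
The centroid lies 4r/(3π) = 0.721502 m above the diameter, so r − 4r/(3π) = 1.7 − 0.721502 = 0.978498 m below the topmost point, so the centroid depth is h_c = 0.978498 m.
A = πr²/2 = π × 1.7²/2 = 4.5396 m².
Resultant F = γ·h_c·A = 10.05525 × 0.978498 × 4.5396 = 44.6653 kN.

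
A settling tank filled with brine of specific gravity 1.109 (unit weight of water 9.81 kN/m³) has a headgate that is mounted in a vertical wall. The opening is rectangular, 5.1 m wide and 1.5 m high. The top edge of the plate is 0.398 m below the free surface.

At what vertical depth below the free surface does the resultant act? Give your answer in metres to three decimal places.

h_p = 1.311 m

γ = 1.109 × 9.81 = 10.87929 kN/m³.
The centroid lies 1.5/2 = 0.75 m below the top edge, so the centroid depth is h_c = 0.398 + 0.75 = 1.148 m.
A = 5.1 × 1.5 = 7.65 m².
Resultant F = γ·h_c·A = 10.87929 × 1.148 × 7.65 = 95.5441 kN.
I_c = b·h³/12 = 5.1 × 1.5³/12 = 1.43437 m⁴.
Centre of pressure: y_p = y_c + I_c/(y_c·A) = 1.148 + 1.43437/(1.148 × 7.65) = 1.148 + 0.163327 = 1.31133 m along the plane.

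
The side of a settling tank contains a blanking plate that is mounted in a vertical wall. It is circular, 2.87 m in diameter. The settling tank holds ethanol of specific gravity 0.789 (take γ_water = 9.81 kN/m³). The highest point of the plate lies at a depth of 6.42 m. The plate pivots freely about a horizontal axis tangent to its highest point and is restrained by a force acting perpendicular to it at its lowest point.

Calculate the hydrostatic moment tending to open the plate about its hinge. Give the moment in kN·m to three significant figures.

γ = 0.789 × 9.81 = 7.74009 kN/m³.
The centroid is at the centre, 1.435 m below the top of the plate, so the centroid depth is h_c = 6.42 + 1.435 = 7.855 m.
A = π(1.435)² = 6.46925 m².
Resultant F = γ·h_c·A = 7.74009 × 7.855 × 6.46925 = 393.32 kN.
I_c = πr⁴/4 = π × 1.435⁴/4 = 3.33041 m⁴.
Centre of pressure: y_p = y_c + I_c/(y_c·A) = 7.855 + 3.33041/(7.855 × 6.46925) = 7.855 + 0.0655387 = 7.92054 m along the plane.
The resultant acts 1.435 + 0.0655387 = 1.50054 m (along the plate) below the hinge at the top edge, so the moment about the hinge is M = F × 1.50054 = 393.32 × 1.50054 = 590.192 kN·m.

M ≈ 590 kN·m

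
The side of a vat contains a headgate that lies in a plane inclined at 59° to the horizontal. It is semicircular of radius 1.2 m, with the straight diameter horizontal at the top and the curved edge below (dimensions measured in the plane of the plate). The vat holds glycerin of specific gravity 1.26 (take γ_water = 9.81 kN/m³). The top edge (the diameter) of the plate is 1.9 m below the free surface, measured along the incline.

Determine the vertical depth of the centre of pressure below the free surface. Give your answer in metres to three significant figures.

γ = 1.26 × 9.81 = 12.3606 kN/m³.
Let θ = 59° be the plate's angle to the horizontal; measure y along the incline from where the plane meets the free surface. Vertical depth h = y·sinθ with sinθ = 0.857167.
The centroid of a semicircle lies 4r/(3π) = 0.509296 m from the diameter, here below the top edge, so y_c = 1.9 + 0.509296 = 2.4093 m and h_c = 2.4093 × 0.857167 = 2.06517 m.
A = πr²/2 = π × 1.2²/2 = 2.26195 m².
Resultant F = γ·h_c·A = 12.3606 × 2.06517 × 2.26195 = 57.7402 kN.
I_c = (π/8 − 8/(9π))·r⁴ = 0.109757 × 1.2⁴ = 0.227592 m⁴.
Centre of pressure: y_p = y_c + I_c/(y_c·A) = 2.4093 + 0.227592/(2.4093 × 2.26195) = 2.4093 + 0.0417622 = 2.45106 m along the plane.
Vertically, h_p = y_p·sinθ = 2.45106 × 0.857167 = 2.10097 m.

h_p = 2.10 m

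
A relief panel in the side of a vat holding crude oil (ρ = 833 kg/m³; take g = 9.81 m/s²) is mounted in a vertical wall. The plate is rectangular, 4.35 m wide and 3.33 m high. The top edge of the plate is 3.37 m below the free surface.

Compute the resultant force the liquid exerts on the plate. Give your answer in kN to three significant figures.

F ≈ 596 kN

γ = ρg = 833 × 9.81 / 1000 = 8.17173 kN/m³.
The centroid lies 3.33/2 = 1.665 m below the top edge, so the centroid depth is h_c = 3.37 + 1.665 = 5.035 m.
A = 4.35 × 3.33 = 14.4855 m².
Resultant F = γ·h_c·A = 8.17173 × 5.035 × 14.4855 = 596.001 kN.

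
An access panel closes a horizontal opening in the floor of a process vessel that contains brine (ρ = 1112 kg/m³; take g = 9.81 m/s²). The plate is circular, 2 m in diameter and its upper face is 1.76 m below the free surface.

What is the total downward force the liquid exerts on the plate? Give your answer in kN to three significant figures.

F ≈ 60.3 kN

γ = ρg = 1112 × 9.81 / 1000 = 10.90872 kN/m³.
The plate is horizontal, so pressure is uniform at p = γ·h = 10.90872 × 1.76 = 19.1993 kN/m².
A = π(1)² = 3.14159 m².
F = p·A = 19.1993 × 3.14159 = 60.3163 kN.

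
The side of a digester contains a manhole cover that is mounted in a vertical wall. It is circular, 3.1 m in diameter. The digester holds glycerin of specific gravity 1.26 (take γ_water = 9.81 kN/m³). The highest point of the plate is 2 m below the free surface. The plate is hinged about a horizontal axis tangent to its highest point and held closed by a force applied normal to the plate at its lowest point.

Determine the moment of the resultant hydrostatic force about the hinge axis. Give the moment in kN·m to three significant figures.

γ = 1.26 × 9.81 = 12.3606 kN/m³.
The centroid is at the centre, 1.55 m below the top of the plate, so the centroid depth is h_c = 2 + 1.55 = 3.55 m.
A = π(1.55)² = 7.54768 m².
Resultant F = γ·h_c·A = 12.3606 × 3.55 × 7.54768 = 331.193 kN.
I_c = πr⁴/4 = π × 1.55⁴/4 = 4.53332 m⁴.
Centre of pressure: y_p = y_c + I_c/(y_c·A) = 3.55 + 4.53332/(3.55 × 7.54768) = 3.55 + 0.16919 = 3.71919 m along the plane.
The resultant acts 1.55 + 0.16919 = 1.71919 m (along the plate) below the hinge at the top edge, so the moment about the hinge is M = F × 1.71919 = 331.193 × 1.71919 = 569.384 kN·m.

M ≈ 569 kN·m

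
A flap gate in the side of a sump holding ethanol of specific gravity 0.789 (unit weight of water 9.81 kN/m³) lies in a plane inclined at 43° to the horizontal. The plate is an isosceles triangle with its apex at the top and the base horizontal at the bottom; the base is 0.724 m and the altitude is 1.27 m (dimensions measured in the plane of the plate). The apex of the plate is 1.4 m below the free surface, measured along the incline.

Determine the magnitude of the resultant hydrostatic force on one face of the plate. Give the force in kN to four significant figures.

F ≈ 5.452 kN

γ = 0.789 × 9.81 = 7.74009 kN/m³.
Let θ = 43° be the plate's angle to the horizontal; measure y along the incline from where the plane meets the free surface. Vertical depth h = y·sinθ with sinθ = 0.681998.
With the apex up, the centroid sits 2h/3 = 2 × 1.27/3 = 0.846667 m below the apex, so y_c = 1.4 + 0.846667 = 2.24667 m and h_c = 2.24667 × 0.681998 = 1.53222 m.
A = ½ × 0.724 × 1.27 = 0.45974 m².
Resultant F = γ·h_c·A = 7.74009 × 1.53222 × 0.45974 = 5.4523 kN.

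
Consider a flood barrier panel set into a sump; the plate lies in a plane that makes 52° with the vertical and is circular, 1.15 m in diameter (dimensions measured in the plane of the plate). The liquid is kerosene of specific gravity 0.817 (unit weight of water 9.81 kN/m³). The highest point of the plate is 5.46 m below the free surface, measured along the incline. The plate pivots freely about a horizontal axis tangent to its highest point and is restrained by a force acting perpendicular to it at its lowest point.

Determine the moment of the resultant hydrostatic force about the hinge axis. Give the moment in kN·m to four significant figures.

γ = 0.817 × 9.81 = 8.01477 kN/m³.
The plate makes 52° with the vertical, i.e. θ = 90° − 52° = 38° to the horizontal. Measuring y along the incline from the free-surface line, vertical depth h = y·sinθ with sinθ = 0.615661.
The centroid is at the centre, 0.575 m below the top of the plate, so y_c = 5.46 + 0.575 = 6.035 m and h_c = 6.035 × 0.615661 = 3.71551 m.
A = π(0.575)² = 1.03869 m².
Resultant F = γ·h_c·A = 8.01477 × 3.71551 × 1.03869 = 30.9311 kN.
I_c = πr⁴/4 = π × 0.575⁴/4 = 0.0858541 m⁴.
Centre of pressure: y_p = y_c + I_c/(y_c·A) = 6.035 + 0.0858541/(6.035 × 1.03869) = 6.035 + 0.0136961 = 6.0487 m along the plane.
The resultant acts 0.575 + 0.0136961 = 0.588696 m (along the plate) below the hinge at the top edge, so the moment about the hinge is M = F × 0.588696 = 30.9311 × 0.588696 = 18.209 kN·m.

M ≈ 18.21 kN·m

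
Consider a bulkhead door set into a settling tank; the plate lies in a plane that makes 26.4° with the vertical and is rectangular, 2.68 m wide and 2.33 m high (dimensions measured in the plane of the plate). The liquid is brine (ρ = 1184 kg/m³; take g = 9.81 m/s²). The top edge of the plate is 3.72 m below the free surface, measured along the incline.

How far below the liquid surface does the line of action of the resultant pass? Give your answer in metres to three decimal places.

h_p = 4.459 m

γ = ρg = 1184 × 9.81 / 1000 = 11.61504 kN/m³.
The plate makes 26.4° with the vertical, i.e. θ = 90° − 26.4° = 63.6° to the horizontal. Measuring y along the incline from the free-surface line, vertical depth h = y·sinθ with sinθ = 0.895712.
The centroid lies 2.33/2 = 1.165 m below the top edge, so y_c = 3.72 + 1.165 = 4.885 m and h_c = 4.885 × 0.895712 = 4.37555 m.
A = 2.68 × 2.33 = 6.2444 m².
Resultant F = γ·h_c·A = 11.61504 × 4.37555 × 6.2444 = 317.354 kN.
I_c = b·h³/12 = 2.68 × 2.33³/12 = 2.82502 m⁴.
Centre of pressure: y_p = y_c + I_c/(y_c·A) = 4.885 + 2.82502/(4.885 × 6.2444) = 4.885 + 0.0926118 = 4.97761 m along the plane.
Vertically, h_p = y_p·sinθ = 4.97761 × 0.895712 = 4.45851 m.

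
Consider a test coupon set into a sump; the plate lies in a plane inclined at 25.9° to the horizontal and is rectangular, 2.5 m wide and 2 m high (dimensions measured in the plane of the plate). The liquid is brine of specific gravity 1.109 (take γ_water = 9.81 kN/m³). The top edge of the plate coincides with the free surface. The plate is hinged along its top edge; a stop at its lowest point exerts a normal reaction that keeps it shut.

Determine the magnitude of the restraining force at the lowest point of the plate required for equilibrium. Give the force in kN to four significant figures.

γ = 1.109 × 9.81 = 10.87929 kN/m³.
Let θ = 25.9° be the plate's angle to the horizontal; measure y along the incline from where the plane meets the free surface. Vertical depth h = y·sinθ with sinθ = 0.436802.
The centroid lies 2/2 = 1 m below the top edge, so y_c = 1 m and h_c = 1 × 0.436802 = 0.436802 m.
A = 2.5 × 2 = 5 m².
Resultant F = γ·h_c·A = 10.87929 × 0.436802 × 5 = 23.7605 kN.
I_c = b·h³/12 = 2.5 × 2³/12 = 1.66667 m⁴.
Centre of pressure: y_p = y_c + I_c/(y_c·A) = 1 + 1.66667/(1 × 5) = 1 + 0.333334 = 1.33333 m along the plane.
The resultant acts 1 + 0.333334 = 1.33333 m (along the plate) below the hinge at the top edge, so the moment about the hinge is M = F × 1.33333 = 23.7605 × 1.33333 = 31.6806 kN·m.
A normal force at the bottom, 2 m from the hinge, must supply this moment: P = 31.6806/2 = 15.8403 kN.

P ≈ 15.84 kN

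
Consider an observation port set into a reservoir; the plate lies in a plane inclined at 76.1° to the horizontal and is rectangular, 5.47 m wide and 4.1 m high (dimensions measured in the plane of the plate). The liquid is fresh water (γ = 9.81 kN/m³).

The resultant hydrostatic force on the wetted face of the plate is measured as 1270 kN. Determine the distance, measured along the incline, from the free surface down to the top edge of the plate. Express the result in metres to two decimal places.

γ = 9.81 kN/m³.
A = 5.47 × 4.1 = 22.427 m².
From F = γ·h_c·A, the centroid depth is h_c = 1270/(9.81 × 22.427) = 5.77249 m.
Let θ = 76.1° be the plate's angle to the horizontal; measure y along the incline from where the plane meets the free surface. Vertical depth h = y·sinθ with sinθ = 0.970716.
Along the incline, y_c = h_c/sinθ = 5.77249/0.970716 = 5.94663 m.
The centroid lies 4.1/2 = 2.05 m below the top edge, so the top edge sits at y_top = 5.94663 − 2.05 = 3.89663 m along the incline.

y_top ≈ 3.90 m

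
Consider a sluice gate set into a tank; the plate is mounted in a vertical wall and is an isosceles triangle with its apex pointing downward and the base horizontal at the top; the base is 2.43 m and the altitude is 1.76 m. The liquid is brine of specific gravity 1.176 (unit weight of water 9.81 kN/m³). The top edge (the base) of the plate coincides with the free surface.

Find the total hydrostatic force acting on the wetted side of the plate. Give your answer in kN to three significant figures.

γ = 1.176 × 9.81 = 11.53656 kN/m³.
With the apex down, the centroid sits h/3 = 1.76/3 = 0.586667 m below the base (the top edge), so the centroid depth is h_c = 0.586667 m.
A = ½ × 2.43 × 1.76 = 2.1384 m².
Resultant F = γ·h_c·A = 11.53656 × 0.586667 × 2.1384 = 14.4729 kN.

F ≈ 14.5 kN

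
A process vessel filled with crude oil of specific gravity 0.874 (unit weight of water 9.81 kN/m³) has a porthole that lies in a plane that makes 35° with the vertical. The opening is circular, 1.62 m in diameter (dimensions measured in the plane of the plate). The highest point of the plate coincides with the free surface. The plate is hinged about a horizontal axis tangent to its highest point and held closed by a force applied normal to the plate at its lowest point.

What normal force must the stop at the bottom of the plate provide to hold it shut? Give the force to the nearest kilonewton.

P ≈ 7 kN

γ = 0.874 × 9.81 = 8.57394 kN/m³.
The plate makes 35° with the vertical, i.e. θ = 90° − 35° = 55° to the horizontal. Measuring y along the incline from the free-surface line, vertical depth h = y·sinθ with sinθ = 0.819152.
The centroid is at the centre, 0.81 m below the top of the plate, so y_c = 0.81 m and h_c = 0.81 × 0.819152 = 0.663513 m.
A = π(0.81)² = 2.0612 m².
Resultant F = γ·h_c·A = 8.57394 × 0.663513 × 2.0612 = 11.726 kN.
I_c = πr⁴/4 = π × 0.81⁴/4 = 0.338088 m⁴.
Centre of pressure: y_p = y_c + I_c/(y_c·A) = 0.81 + 0.338088/(0.81 × 2.0612) = 0.81 + 0.2025 = 1.0125 m along the plane.
The resultant acts 0.81 + 0.2025 = 1.0125 m (along the plate) below the hinge at the top edge, so the moment about the hinge is M = F × 1.0125 = 11.726 × 1.0125 = 11.8726 kN·m.
A normal force at the bottom, 1.62 m from the hinge, must supply this moment: P = 11.8726/1.62 = 7.32877 kN.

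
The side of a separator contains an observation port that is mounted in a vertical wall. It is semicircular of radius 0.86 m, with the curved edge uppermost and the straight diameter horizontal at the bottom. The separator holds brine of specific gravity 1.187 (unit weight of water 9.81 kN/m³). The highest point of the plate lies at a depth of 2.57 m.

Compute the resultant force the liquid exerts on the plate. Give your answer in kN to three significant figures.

γ = 1.187 × 9.81 = 11.64447 kN/m³.
The centroid lies 4r/(3π) = 0.364995 m above the diameter, so r − 4r/(3π) = 0.86 − 0.364995 = 0.495005 m below the topmost point, so the centroid depth is h_c = 2.57 + 0.495005 = 3.065 m.
A = πr²/2 = π × 0.86²/2 = 1.16176 m².
Resultant F = γ·h_c·A = 11.64447 × 3.065 × 1.16176 = 41.4636 kN.

F ≈ 41.5 kN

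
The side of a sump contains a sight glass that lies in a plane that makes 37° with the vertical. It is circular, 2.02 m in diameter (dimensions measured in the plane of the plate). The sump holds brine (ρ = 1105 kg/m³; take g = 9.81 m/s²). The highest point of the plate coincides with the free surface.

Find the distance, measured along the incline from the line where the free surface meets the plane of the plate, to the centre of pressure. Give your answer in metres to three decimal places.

γ = ρg = 1105 × 9.81 / 1000 = 10.84005 kN/m³.
The plate makes 37° with the vertical, i.e. θ = 90° − 37° = 53° to the horizontal. Measuring y along the incline from the free-surface line, vertical depth h = y·sinθ with sinθ = 0.798636.
The centroid is at the centre, 1.01 m below the top of the plate, so y_c = 1.01 m and h_c = 1.01 × 0.798636 = 0.806622 m.
A = π(1.01)² = 3.20474 m².
Resultant F = γ·h_c·A = 10.84005 × 0.806622 × 3.20474 = 28.0217 kN.
I_c = πr⁴/4 = π × 1.01⁴/4 = 0.817288 m⁴.
Centre of pressure: y_p = y_c + I_c/(y_c·A) = 1.01 + 0.817288/(1.01 × 3.20474) = 1.01 + 0.2525 = 1.2625 m along the plane.

y_p = 1.263 m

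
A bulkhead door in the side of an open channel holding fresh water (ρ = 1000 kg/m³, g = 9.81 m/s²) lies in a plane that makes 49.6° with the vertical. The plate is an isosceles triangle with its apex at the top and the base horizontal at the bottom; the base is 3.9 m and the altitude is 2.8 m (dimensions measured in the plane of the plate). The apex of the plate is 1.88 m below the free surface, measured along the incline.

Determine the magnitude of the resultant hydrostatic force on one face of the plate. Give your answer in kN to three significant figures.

F ≈ 130 kN

γ = ρg = 1000 × 9.81 = 9810 N/m³ = 9.81 kN/m³.
The plate makes 49.6° with the vertical, i.e. θ = 90° − 49.6° = 40.4° to the horizontal. Measuring y along the incline from the free-surface line, vertical depth h = y·sinθ with sinθ = 0.648120.
With the apex up, the centroid sits 2h/3 = 2 × 2.8/3 = 1.86667 m below the apex, so y_c = 1.88 + 1.86667 = 3.74667 m and h_c = 3.74667 × 0.648120 = 2.42829 m.
A = ½ × 3.9 × 2.8 = 5.46 m².
Resultant F = γ·h_c·A = 9.81 × 2.42829 × 5.46 = 130.066 kN.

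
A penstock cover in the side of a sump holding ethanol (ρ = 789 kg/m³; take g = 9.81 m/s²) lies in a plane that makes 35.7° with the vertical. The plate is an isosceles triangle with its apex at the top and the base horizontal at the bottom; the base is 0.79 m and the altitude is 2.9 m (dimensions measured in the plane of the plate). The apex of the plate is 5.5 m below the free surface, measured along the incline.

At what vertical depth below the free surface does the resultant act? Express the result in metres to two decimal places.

γ = ρg = 789 × 9.81 / 1000 = 7.74009 kN/m³.
The plate makes 35.7° with the vertical, i.e. θ = 90° − 35.7° = 54.3° to the horizontal. Measuring y along the incline from the free-surface line, vertical depth h = y·sinθ with sinθ = 0.812084.
With the apex up, the centroid sits 2h/3 = 2 × 2.9/3 = 1.93333 m below the apex, so y_c = 5.5 + 1.93333 = 7.43333 m and h_c = 7.43333 × 0.812084 = 6.03649 m.
A = ½ × 0.79 × 2.9 = 1.1455 m².
Resultant F = γ·h_c·A = 7.74009 × 6.03649 × 1.1455 = 53.5212 kN.
I_c = b·h³/36 = 0.79 × 2.9³/36 = 0.535203 m⁴.
Centre of pressure: y_p = y_c + I_c/(y_c·A) = 7.43333 + 0.535203/(7.43333 × 1.1455) = 7.43333 + 0.062855 = 7.49618 m along the plane.
Vertically, h_p = y_p·sinθ = 7.49618 × 0.812084 = 6.08753 m.

h_p = 6.09 m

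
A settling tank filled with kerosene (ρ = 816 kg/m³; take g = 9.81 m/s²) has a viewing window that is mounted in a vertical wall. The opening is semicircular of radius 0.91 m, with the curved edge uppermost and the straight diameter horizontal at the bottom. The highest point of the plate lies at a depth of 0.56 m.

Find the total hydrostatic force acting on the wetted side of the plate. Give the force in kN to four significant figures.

γ = ρg = 816 × 9.81 / 1000 = 8.00496 kN/m³.
The centroid lies 4r/(3π) = 0.386216 m above the diameter, so r − 4r/(3π) = 0.91 − 0.386216 = 0.523784 m below the topmost point, so the centroid depth is h_c = 0.56 + 0.523784 = 1.08378 m.
A = πr²/2 = π × 0.91²/2 = 1.30078 m².
Resultant F = γ·h_c·A = 8.00496 × 1.08378 × 1.30078 = 11.2851 kN.

F ≈ 11.29 kN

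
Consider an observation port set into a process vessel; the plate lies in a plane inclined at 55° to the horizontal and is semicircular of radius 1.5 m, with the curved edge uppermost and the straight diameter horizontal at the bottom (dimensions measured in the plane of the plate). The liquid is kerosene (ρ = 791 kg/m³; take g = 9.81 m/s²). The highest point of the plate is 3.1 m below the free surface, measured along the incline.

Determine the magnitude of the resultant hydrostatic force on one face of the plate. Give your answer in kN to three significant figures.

F ≈ 89.0 kN

γ = ρg = 791 × 9.81 / 1000 = 7.75971 kN/m³.
Let θ = 55° be the plate's angle to the horizontal; measure y along the incline from where the plane meets the free surface. Vertical depth h = y·sinθ with sinθ = 0.819152.
The centroid lies 4r/(3π) = 0.63662 m above the diameter, so r − 4r/(3π) = 1.5 − 0.63662 = 0.86338 m below the topmost point, so y_c = 3.1 + 0.86338 = 3.96338 m and h_c = 3.96338 × 0.819152 = 3.24661 m.
A = πr²/2 = π × 1.5²/2 = 3.53429 m².
Resultant F = γ·h_c·A = 7.75971 × 3.24661 × 3.53429 = 89.0385 kN.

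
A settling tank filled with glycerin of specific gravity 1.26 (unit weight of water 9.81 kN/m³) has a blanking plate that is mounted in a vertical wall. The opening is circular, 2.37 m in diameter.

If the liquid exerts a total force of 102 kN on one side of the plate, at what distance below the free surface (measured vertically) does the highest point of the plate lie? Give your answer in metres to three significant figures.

d_top ≈ 0.686 m

γ = 1.26 × 9.81 = 12.3606 kN/m³.
A = π(1.185)² = 4.4115 m².
From F = γ·h_c·A, the centroid depth is h_c = 102/(12.3606 × 4.4115) = 1.87057 m.
The centroid is at the centre, 1.185 m below the top of the plate, so the highest point sits at h_top = 1.87057 − 1.185 = 0.68557 m below the surface.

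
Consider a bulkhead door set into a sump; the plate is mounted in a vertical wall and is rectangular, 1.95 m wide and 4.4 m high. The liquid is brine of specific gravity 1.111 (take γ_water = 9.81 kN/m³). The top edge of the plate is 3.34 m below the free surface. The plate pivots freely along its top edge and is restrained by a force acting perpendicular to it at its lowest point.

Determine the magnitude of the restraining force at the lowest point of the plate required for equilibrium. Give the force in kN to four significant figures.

γ = 1.111 × 9.81 = 10.89891 kN/m³.
The centroid lies 4.4/2 = 2.2 m below the top edge, so the centroid depth is h_c = 3.34 + 2.2 = 5.54 m.
A = 1.95 × 4.4 = 8.58 m².
Resultant F = γ·h_c·A = 10.89891 × 5.54 × 8.58 = 518.06 kN.
I_c = b·h³/12 = 1.95 × 4.4³/12 = 13.8424 m⁴.
Centre of pressure: y_p = y_c + I_c/(y_c·A) = 5.54 + 13.8424/(5.54 × 8.58) = 5.54 + 0.291215 = 5.83122 m along the plane.
The resultant acts 2.2 + 0.291215 = 2.49122 m (along the plate) below the hinge at the top edge, so the moment about the hinge is M = F × 2.49122 = 518.06 × 2.49122 = 1290.6 kN·m.
A normal force at the bottom, 4.4 m from the hinge, must supply this moment: P = 1290.6/4.4 = 293.318 kN.

P ≈ 293.3 kN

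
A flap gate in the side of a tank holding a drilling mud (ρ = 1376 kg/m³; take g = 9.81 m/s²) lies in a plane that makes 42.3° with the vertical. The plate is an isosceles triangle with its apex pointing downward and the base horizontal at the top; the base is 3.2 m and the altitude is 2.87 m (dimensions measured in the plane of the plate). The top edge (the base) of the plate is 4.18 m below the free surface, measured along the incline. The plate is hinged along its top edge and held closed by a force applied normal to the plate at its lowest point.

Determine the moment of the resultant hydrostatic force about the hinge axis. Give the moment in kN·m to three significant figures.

γ = ρg = 1376 × 9.81 / 1000 = 13.49856 kN/m³.
The plate makes 42.3° with the vertical, i.e. θ = 90° − 42.3° = 47.7° to the horizontal. Measuring y along the incline from the free-surface line, vertical depth h = y·sinθ with sinθ = 0.739631.
With the apex down, the centroid sits h/3 = 2.87/3 = 0.956667 m below the base (the top edge), so y_c = 4.18 + 0.956667 = 5.13667 m and h_c = 5.13667 × 0.739631 = 3.79924 m.
A = ½ × 3.2 × 2.87 = 4.592 m².
Resultant F = γ·h_c·A = 13.49856 × 3.79924 × 4.592 = 235.497 kN.
I_c = b·h³/36 = 3.2 × 2.87³/36 = 2.10132 m⁴.
Centre of pressure: y_p = y_c + I_c/(y_c·A) = 5.13667 + 2.10132/(5.13667 × 4.592) = 5.13667 + 0.0890858 = 5.22576 m along the plane.
The resultant acts 0.956667 + 0.0890858 = 1.04575 m (along the plate) below the hinge at the top edge, so the moment about the hinge is M = F × 1.04575 = 235.497 × 1.04575 = 246.271 kN·m.

M ≈ 246 kN·m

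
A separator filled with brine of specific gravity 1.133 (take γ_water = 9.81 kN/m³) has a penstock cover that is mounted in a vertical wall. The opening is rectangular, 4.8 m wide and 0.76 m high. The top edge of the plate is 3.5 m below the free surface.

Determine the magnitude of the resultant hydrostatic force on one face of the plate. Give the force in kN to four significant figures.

F ≈ 157.3 kN

γ = 1.133 × 9.81 = 11.11473 kN/m³.
The centroid lies 0.76/2 = 0.38 m below the top edge, so the centroid depth is h_c = 3.5 + 0.38 = 3.88 m.
A = 4.8 × 0.76 = 3.648 m².
Resultant F = γ·h_c·A = 11.11473 × 3.88 × 3.648 = 157.321 kN.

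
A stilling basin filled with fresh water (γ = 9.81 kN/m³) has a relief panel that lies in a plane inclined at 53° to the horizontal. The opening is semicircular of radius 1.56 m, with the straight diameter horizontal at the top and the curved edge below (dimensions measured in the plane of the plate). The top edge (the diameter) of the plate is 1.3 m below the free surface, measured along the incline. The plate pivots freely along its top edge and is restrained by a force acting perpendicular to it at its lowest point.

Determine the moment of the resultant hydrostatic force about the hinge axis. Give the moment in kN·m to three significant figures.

γ = 9.81 kN/m³.
Let θ = 53° be the plate's angle to the horizontal; measure y along the incline from where the plane meets the free surface. Vertical depth h = y·sinθ with sinθ = 0.798636.
The centroid of a semicircle lies 4r/(3π) = 0.662085 m from the diameter, here below the top edge, so y_c = 1.3 + 0.662085 = 1.96209 m and h_c = 1.96209 × 0.798636 = 1.567 m.
A = πr²/2 = π × 1.56²/2 = 3.82269 m².
Resultant F = γ·h_c·A = 9.81 × 1.567 × 3.82269 = 58.7634 kN.
I_c = (π/8 − 8/(9π))·r⁴ = 0.109757 × 1.56⁴ = 0.650026 m⁴.
Centre of pressure: y_p = y_c + I_c/(y_c·A) = 1.96209 + 0.650026/(1.96209 × 3.82269) = 1.96209 + 0.0866648 = 2.04875 m along the plane.
The resultant acts 0.662085 + 0.0866648 = 0.74875 m (along the plate) below the hinge at the top edge, so the moment about the hinge is M = F × 0.74875 = 58.7634 × 0.74875 = 43.9991 kN·m.

M ≈ 44.0 kN·m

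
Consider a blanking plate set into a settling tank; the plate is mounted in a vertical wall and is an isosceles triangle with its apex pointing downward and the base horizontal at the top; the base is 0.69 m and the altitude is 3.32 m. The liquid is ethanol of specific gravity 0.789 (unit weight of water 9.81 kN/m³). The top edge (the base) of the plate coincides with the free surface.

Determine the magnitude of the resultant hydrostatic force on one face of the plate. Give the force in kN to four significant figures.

γ = 0.789 × 9.81 = 7.74009 kN/m³.
With the apex down, the centroid sits h/3 = 3.32/3 = 1.10667 m below the base (the top edge), so the centroid depth is h_c = 1.10667 m.
A = ½ × 0.69 × 3.32 = 1.1454 m².
Resultant F = γ·h_c·A = 7.74009 × 1.10667 × 1.1454 = 9.81118 kN.

F ≈ 9.811 kN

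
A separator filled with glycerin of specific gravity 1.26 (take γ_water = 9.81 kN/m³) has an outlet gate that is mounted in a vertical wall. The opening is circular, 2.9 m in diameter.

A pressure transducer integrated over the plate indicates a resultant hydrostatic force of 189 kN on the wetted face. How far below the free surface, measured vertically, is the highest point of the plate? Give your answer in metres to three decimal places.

d_top ≈ 0.865 m

γ = 1.26 × 9.81 = 12.3606 kN/m³.
A = π(1.45)² = 6.6052 m².
From F = γ·h_c·A, the centroid depth is h_c = 189/(12.3606 × 6.6052) = 2.31492 m.
The centroid is at the centre, 1.45 m below the top of the plate, so the highest point sits at h_top = 2.31492 − 1.45 = 0.86492 m below the surface.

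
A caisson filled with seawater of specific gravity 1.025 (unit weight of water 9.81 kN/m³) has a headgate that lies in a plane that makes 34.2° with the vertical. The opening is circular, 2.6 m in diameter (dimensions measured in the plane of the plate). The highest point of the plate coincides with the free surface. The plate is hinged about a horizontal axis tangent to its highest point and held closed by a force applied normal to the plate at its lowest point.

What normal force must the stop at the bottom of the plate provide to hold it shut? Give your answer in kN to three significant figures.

γ = 1.025 × 9.81 = 10.05525 kN/m³.
The plate makes 34.2° with the vertical, i.e. θ = 90° − 34.2° = 55.8° to the horizontal. Measuring y along the incline from the free-surface line, vertical depth h = y·sinθ with sinθ = 0.827081.
The centroid is at the centre, 1.3 m below the top of the plate, so y_c = 1.3 m and h_c = 1.3 × 0.827081 = 1.07521 m.
A = π(1.3)² = 5.30929 m².
Resultant F = γ·h_c·A = 10.05525 × 1.07521 × 5.30929 = 57.4014 kN.
I_c = πr⁴/4 = π × 1.3⁴/4 = 2.24318 m⁴.
Centre of pressure: y_p = y_c + I_c/(y_c·A) = 1.3 + 2.24318/(1.3 × 5.30929) = 1.3 + 0.325001 = 1.625 m along the plane.
The resultant acts 1.3 + 0.325001 = 1.625 m (along the plate) below the hinge at the top edge, so the moment about the hinge is M = F × 1.625 = 57.4014 × 1.625 = 93.2773 kN·m.
A normal force at the bottom, 2.6 m from the hinge, must supply this moment: P = 93.2773/2.6 = 35.8759 kN.

P ≈ 35.9 kN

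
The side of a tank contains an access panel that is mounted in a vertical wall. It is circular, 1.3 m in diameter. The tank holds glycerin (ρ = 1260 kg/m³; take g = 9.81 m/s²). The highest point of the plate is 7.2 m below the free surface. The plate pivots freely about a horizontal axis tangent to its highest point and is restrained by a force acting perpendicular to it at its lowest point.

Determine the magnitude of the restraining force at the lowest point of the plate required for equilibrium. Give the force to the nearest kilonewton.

P ≈ 66 kN

γ = ρg = 1260 × 9.81 / 1000 = 12.3606 kN/m³.
The centroid is at the centre, 0.65 m below the top of the plate, so the centroid depth is h_c = 7.2 + 0.65 = 7.85 m.
A = π(0.65)² = 1.32732 m².
Resultant F = γ·h_c·A = 12.3606 × 7.85 × 1.32732 = 128.791 kN.
I_c = πr⁴/4 = π × 0.65⁴/4 = 0.140198 m⁴.
Centre of pressure: y_p = y_c + I_c/(y_c·A) = 7.85 + 0.140198/(7.85 × 1.32732) = 7.85 + 0.0134554 = 7.86346 m along the plane.
The resultant acts 0.65 + 0.0134554 = 0.663455 m (along the plate) below the hinge at the top edge, so the moment about the hinge is M = F × 0.663455 = 128.791 × 0.663455 = 85.447 kN·m.
A normal force at the bottom, 1.3 m from the hinge, must supply this moment: P = 85.447/1.3 = 65.7285 kN.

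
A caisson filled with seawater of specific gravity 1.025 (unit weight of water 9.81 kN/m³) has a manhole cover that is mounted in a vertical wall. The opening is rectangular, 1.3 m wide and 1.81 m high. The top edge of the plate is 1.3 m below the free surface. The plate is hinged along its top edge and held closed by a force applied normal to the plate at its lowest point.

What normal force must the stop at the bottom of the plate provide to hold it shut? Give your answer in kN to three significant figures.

γ = 1.025 × 9.81 = 10.05525 kN/m³.
The centroid lies 1.81/2 = 0.905 m below the top edge, so the centroid depth is h_c = 1.3 + 0.905 = 2.205 m.
A = 1.3 × 1.81 = 2.353 m².
Resultant F = γ·h_c·A = 10.05525 × 2.205 × 2.353 = 52.1703 kN.
I_c = b·h³/12 = 1.3 × 1.81³/12 = 0.642389 m⁴.
Centre of pressure: y_p = y_c + I_c/(y_c·A) = 2.205 + 0.642389/(2.205 × 2.353) = 2.205 + 0.123813 = 2.32881 m along the plane.
The resultant acts 0.905 + 0.123813 = 1.02881 m (along the plate) below the hinge at the top edge, so the moment about the hinge is M = F × 1.02881 = 52.1703 × 1.02881 = 53.6733 kN·m.
A normal force at the bottom, 1.81 m from the hinge, must supply this moment: P = 53.6733/1.81 = 29.6538 kN.

P ≈ 29.7 kN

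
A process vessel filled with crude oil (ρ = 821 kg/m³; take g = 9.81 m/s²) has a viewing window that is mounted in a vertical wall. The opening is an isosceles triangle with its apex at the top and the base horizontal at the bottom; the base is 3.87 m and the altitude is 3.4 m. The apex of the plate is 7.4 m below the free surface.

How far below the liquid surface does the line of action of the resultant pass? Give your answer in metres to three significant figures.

h_p = 9.73 m

γ = ρg = 821 × 9.81 / 1000 = 8.05401 kN/m³.
With the apex up, the centroid sits 2h/3 = 2 × 3.4/3 = 2.26667 m below the apex, so the centroid depth is h_c = 7.4 + 2.26667 = 9.66667 m.
A = ½ × 3.87 × 3.4 = 6.579 m².
Resultant F = γ·h_c·A = 8.05401 × 9.66667 × 6.579 = 512.211 kN.
I_c = b·h³/36 = 3.87 × 3.4³/36 = 4.22518 m⁴.
Centre of pressure: y_p = y_c + I_c/(y_c·A) = 9.66667 + 4.22518/(9.66667 × 6.579) = 9.66667 + 0.0664368 = 9.73311 m along the plane.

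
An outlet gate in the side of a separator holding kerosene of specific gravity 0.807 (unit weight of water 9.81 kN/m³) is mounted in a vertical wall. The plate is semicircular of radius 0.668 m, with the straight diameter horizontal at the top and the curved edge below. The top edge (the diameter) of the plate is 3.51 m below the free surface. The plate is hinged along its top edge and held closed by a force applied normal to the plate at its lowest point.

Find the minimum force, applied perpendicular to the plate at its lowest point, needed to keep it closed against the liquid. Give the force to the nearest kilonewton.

P ≈ 9 kN

γ = 0.807 × 9.81 = 7.91667 kN/m³.
The centroid of a semicircle lies 4r/(3π) = 0.283508 m from the diameter, here below the top edge, so the centroid depth is h_c = 3.51 + 0.283508 = 3.79351 m.
A = πr²/2 = π × 0.668²/2 = 0.700927 m².
Resultant F = γ·h_c·A = 7.91667 × 3.79351 × 0.700927 = 21.0502 kN.
I_c = (π/8 − 8/(9π))·r⁴ = 0.109757 × 0.668⁴ = 0.0218544 m⁴.
Centre of pressure: y_p = y_c + I_c/(y_c·A) = 3.79351 + 0.0218544/(3.79351 × 0.700927) = 3.79351 + 0.00821911 = 3.80173 m along the plane.
The resultant acts 0.283508 + 0.00821911 = 0.291727 m (along the plate) below the hinge at the top edge, so the moment about the hinge is M = F × 0.291727 = 21.0502 × 0.291727 = 6.14091 kN·m.
A normal force at the bottom, 0.668 m from the hinge, must supply this moment: P = 6.14091/0.668 = 9.19298 kN.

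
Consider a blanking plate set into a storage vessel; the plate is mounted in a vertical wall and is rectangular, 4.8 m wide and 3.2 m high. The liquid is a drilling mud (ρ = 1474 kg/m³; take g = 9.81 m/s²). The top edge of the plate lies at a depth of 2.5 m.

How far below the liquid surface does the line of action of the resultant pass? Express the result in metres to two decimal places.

h_p = 4.31 m

γ = ρg = 1474 × 9.81 / 1000 = 14.45994 kN/m³.
The centroid lies 3.2/2 = 1.6 m below the top edge, so the centroid depth is h_c = 2.5 + 1.6 = 4.1 m.
A = 4.8 × 3.2 = 15.36 m².
Resultant F = γ·h_c·A = 14.45994 × 4.1 × 15.36 = 910.629 kN.
I_c = b·h³/12 = 4.8 × 3.2³/12 = 13.1072 m⁴.
Centre of pressure: y_p = y_c + I_c/(y_c·A) = 4.1 + 13.1072/(4.1 × 15.36) = 4.1 + 0.20813 = 4.30813 m along the plane.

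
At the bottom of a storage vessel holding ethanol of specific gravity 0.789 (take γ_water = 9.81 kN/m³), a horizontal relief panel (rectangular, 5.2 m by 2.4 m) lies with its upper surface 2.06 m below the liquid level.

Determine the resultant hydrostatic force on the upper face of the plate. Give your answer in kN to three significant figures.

F ≈ 199 kN

γ = 0.789 × 9.81 = 7.74009 kN/m³.
The plate is horizontal, so pressure is uniform at p = γ·h = 7.74009 × 2.06 = 15.9446 kN/m².
A = 5.2 × 2.4 = 12.48 m².
F = p·A = 15.9446 × 12.48 = 198.989 kN.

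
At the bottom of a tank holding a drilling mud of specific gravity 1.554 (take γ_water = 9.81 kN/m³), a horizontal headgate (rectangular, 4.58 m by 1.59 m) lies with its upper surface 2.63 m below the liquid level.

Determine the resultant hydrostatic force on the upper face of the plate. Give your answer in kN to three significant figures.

F ≈ 292 kN

γ = 1.554 × 9.81 = 15.24474 kN/m³.
The plate is horizontal, so pressure is uniform at p = γ·h = 15.24474 × 2.63 = 40.0937 kN/m².
A = 4.58 × 1.59 = 7.2822 m².
F = p·A = 40.0937 × 7.2822 = 291.97 kN.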